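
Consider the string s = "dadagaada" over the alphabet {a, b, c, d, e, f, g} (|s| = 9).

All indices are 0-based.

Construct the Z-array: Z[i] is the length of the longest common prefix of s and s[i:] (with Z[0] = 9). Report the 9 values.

[9, 0, 2, 0, 0, 0, 0, 2, 0]

Z[0]=9
i=1: fresh scan; Z[1]=0
i=2: fresh scan; Z[2]=2 scan→box=[2,4)
i=3: min(r-i=1, Z[1]=0)=0; Z[3]=0
i=4: fresh scan; Z[4]=0
i=5: fresh scan; Z[5]=0
i=6: fresh scan; Z[6]=0
i=7: fresh scan; Z[7]=2 scan→box=[7,9)
i=8: min(r-i=1, Z[1]=0)=0; Z[8]=0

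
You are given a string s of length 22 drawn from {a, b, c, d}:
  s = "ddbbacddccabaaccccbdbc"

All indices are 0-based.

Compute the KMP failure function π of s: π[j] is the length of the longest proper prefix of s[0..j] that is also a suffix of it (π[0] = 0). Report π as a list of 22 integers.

π[0] = 0
j=1 s[j]='d': π[1]=1 (border 'd')
j=2 s[j]='b': k: 1→0; π[2]=0 (border '')
j=3 s[j]='b': π[3]=0 (border '')
j=4 s[j]='a': π[4]=0 (border '')
j=5 s[j]='c': π[5]=0 (border '')
j=6 s[j]='d': π[6]=1 (border 'd')
j=7 s[j]='d': π[7]=2 (border 'dd')
j=8 s[j]='c': k: 2→1→0; π[8]=0 (border '')
j=9 s[j]='c': π[9]=0 (border '')
j=10 s[j]='a': π[10]=0 (border '')
j=11 s[j]='b': π[11]=0 (border '')
j=12 s[j]='a': π[12]=0 (border '')
j=13 s[j]='a': π[13]=0 (border '')
j=14 s[j]='c': π[14]=0 (border '')
j=15 s[j]='c': π[15]=0 (border '')
j=16 s[j]='c': π[16]=0 (border '')
j=17 s[j]='c': π[17]=0 (border '')
j=18 s[j]='b': π[18]=0 (border '')
j=19 s[j]='d': π[19]=1 (border 'd')
j=20 s[j]='b': k: 1→0; π[20]=0 (border '')
j=21 s[j]='c': π[21]=0 (border '')

[0, 1, 0, 0, 0, 0, 1, 2, 0, 0, 0, 0, 0, 0, 0, 0, 0, 0, 0, 1, 0, 0]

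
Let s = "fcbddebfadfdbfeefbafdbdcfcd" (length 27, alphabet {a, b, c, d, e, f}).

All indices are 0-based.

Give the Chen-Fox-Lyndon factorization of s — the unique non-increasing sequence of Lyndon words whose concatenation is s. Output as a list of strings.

emit factor 1: 'f' (i=0, period=1)
emit factor 2: 'c' (i=1, period=1)
emit factor 3: 'bddebf' (i=2, period=6)
emit factor 4: 'adfdbfeefbafdbdcfcd' (i=8, period=19)

["f", "c", "bddebf", "adfdbfeefbafdbdcfcd"]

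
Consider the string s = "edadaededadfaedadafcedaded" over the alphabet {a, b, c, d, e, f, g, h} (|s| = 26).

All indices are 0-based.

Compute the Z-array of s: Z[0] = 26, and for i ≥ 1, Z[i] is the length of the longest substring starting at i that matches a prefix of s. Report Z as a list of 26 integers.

Z[0]=26
i=1: fresh scan; Z[1]=0
i=2: fresh scan; Z[2]=0
i=3: fresh scan; Z[3]=0
i=4: fresh scan; Z[4]=0
i=5: fresh scan; Z[5]=2 extend→box=[5,7)
i=6: min(r-i=1, Z[1]=0)=0; Z[6]=0
i=7: fresh scan; Z[7]=4 extend→box=[7,11)
i=8: min(r-i=3, Z[1]=0)=0; Z[8]=0
i=9: min(r-i=2, Z[2]=0)=0; Z[9]=0
i=10: min(r-i=1, Z[3]=0)=0; Z[10]=0
i=11: fresh scan; Z[11]=0
i=12: fresh scan; Z[12]=0
i=13: fresh scan; Z[13]=5 extend→box=[13,18)
i=14: min(r-i=4, Z[1]=0)=0; Z[14]=0
i=15: min(r-i=3, Z[2]=0)=0; Z[15]=0
i=16: min(r-i=2, Z[3]=0)=0; Z[16]=0
i=17: min(r-i=1, Z[4]=0)=0; Z[17]=0
i=18: fresh scan; Z[18]=0
i=19: fresh scan; Z[19]=0
i=20: fresh scan; Z[20]=4 extend→box=[20,24)
i=21: min(r-i=3, Z[1]=0)=0; Z[21]=0
i=22: min(r-i=2, Z[2]=0)=0; Z[22]=0
i=23: min(r-i=1, Z[3]=0)=0; Z[23]=0
i=24: fresh scan; Z[24]=2 extend→box=[24,26)
i=25: min(r-i=1, Z[1]=0)=0; Z[25]=0

[26, 0, 0, 0, 0, 2, 0, 4, 0, 0, 0, 0, 0, 5, 0, 0, 0, 0, 0, 0, 4, 0, 0, 0, 2, 0]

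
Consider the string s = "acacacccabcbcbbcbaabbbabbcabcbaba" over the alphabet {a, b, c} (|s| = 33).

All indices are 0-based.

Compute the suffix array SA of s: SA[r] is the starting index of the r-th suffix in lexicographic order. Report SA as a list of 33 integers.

sorted suffixes:
  #0 SA[0]=32  'a'
  #1 SA[1]=17  'aabbbabbcabcbaba'
  #2 SA[2]=30  'aba'
  #3 SA[3]=18  'abbbabbcabcbaba'
  #4 SA[4]=22  'abbcabcbaba'
  #5 SA[5]=26  'abcbaba'
  #6 SA[6]=8  'abcbcbbcbaabbbabbcabcbaba'
  #7 SA[7]=0  'acacacccabcbcbbcbaabbbabbcabcbaba'
  #8 SA[8]=2  'acacccabcbcbbcbaabbbabbcabcbaba'
  #9 SA[9]=4  'acccabcbcbbcbaabbbabbcabcbaba'
  #10 SA[10]=31  'ba'
  #11 SA[11]=16  'baabbbabbcabcbaba'
  #12 SA[12]=29  'baba'
  #13 SA[13]=21  'babbcabcbaba'
  #14 SA[14]=20  'bbabbcabcbaba'
  #15 SA[15]=19  'bbbabbcabcbaba'
  #16 SA[16]=23  'bbcabcbaba'
  #17 SA[17]=13  'bbcbaabbbabbcabcbaba'
  #18 SA[18]=24  'bcabcbaba'
  #19 SA[19]=14  'bcbaabbbabbcabcbaba'
  #20 SA[20]=27  'bcbaba'
  #21 SA[21]=11  'bcbbcbaabbbabbcabcbaba'
  #22 SA[22]=9  'bcbcbbcbaabbbabbcabcbaba'
  #23 SA[23]=25  'cabcbaba'
  #24 SA[24]=7  'cabcbcbbcbaabbbabbcabcbaba'
  #25 SA[25]=1  'cacacccabcbcbbcbaabbbabbcabcbaba'
  #26 SA[26]=3  'cacccabcbcbbcbaabbbabbcabcbaba'
  #27 SA[27]=15  'cbaabbbabbcabcbaba'
  #28 SA[28]=28  'cbaba'
  #29 SA[29]=12  'cbbcbaabbbabbcabcbaba'
  #30 SA[30]=10  'cbcbbcbaabbbabbcabcbaba'
  #31 SA[31]=6  'ccabcbcbbcbaabbbabbcabcbaba'
  #32 SA[32]=5  'cccabcbcbbcbaabbbabbcabcbaba'

[32, 17, 30, 18, 22, 26, 8, 0, 2, 4, 31, 16, 29, 21, 20, 19, 23, 13, 24, 14, 27, 11, 9, 25, 7, 1, 3, 15, 28, 12, 10, 6, 5]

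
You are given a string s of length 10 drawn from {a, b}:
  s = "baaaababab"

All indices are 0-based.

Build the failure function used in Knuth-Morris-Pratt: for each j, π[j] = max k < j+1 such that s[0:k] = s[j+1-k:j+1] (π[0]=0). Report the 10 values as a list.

π[0] = 0
j=1 s[j]='a': π[1]=0 (border '')
j=2 s[j]='a': π[2]=0 (border '')
j=3 s[j]='a': π[3]=0 (border '')
j=4 s[j]='a': π[4]=0 (border '')
j=5 s[j]='b': π[5]=1 (border 'b')
j=6 s[j]='a': π[6]=2 (border 'ba')
j=7 s[j]='b': k: 2→0; π[7]=1 (border 'b')
j=8 s[j]='a': π[8]=2 (border 'ba')
j=9 s[j]='b': k: 2→0; π[9]=1 (border 'b')

[0, 0, 0, 0, 0, 1, 2, 1, 2, 1]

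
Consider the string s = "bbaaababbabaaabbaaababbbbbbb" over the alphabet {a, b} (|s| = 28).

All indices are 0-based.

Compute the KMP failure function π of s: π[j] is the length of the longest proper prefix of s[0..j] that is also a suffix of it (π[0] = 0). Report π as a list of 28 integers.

π[0] = 0
j=1 s[j]='b': π[1]=1 (border 'b')
j=2 s[j]='a': k: 1→0; π[2]=0 (border '')
j=3 s[j]='a': π[3]=0 (border '')
j=4 s[j]='a': π[4]=0 (border '')
j=5 s[j]='b': π[5]=1 (border 'b')
j=6 s[j]='a': k: 1→0; π[6]=0 (border '')
j=7 s[j]='b': π[7]=1 (border 'b')
j=8 s[j]='b': π[8]=2 (border 'bb')
j=9 s[j]='a': π[9]=3 (border 'bba')
j=10 s[j]='b': k: 3→0; π[10]=1 (border 'b')
j=11 s[j]='a': k: 1→0; π[11]=0 (border '')
j=12 s[j]='a': π[12]=0 (border '')
j=13 s[j]='a': π[13]=0 (border '')
j=14 s[j]='b': π[14]=1 (border 'b')
j=15 s[j]='b': π[15]=2 (border 'bb')
j=16 s[j]='a': π[16]=3 (border 'bba')
j=17 s[j]='a': π[17]=4 (border 'bbaa')
j=18 s[j]='a': π[18]=5 (border 'bbaaa')
j=19 s[j]='b': π[19]=6 (border 'bbaaab')
j=20 s[j]='a': π[20]=7 (border 'bbaaaba')
j=21 s[j]='b': π[21]=8 (border 'bbaaabab')
j=22 s[j]='b': π[22]=9 (border 'bbaaababb')
j=23 s[j]='b': k: 9→2→1; π[23]=2 (border 'bb')
j=24 s[j]='b': k: 2→1; π[24]=2 (border 'bb')
j=25 s[j]='b': k: 2→1; π[25]=2 (border 'bb')
j=26 s[j]='b': k: 2→1; π[26]=2 (border 'bb')
j=27 s[j]='b': k: 2→1; π[27]=2 (border 'bb')

[0, 1, 0, 0, 0, 1, 0, 1, 2, 3, 1, 0, 0, 0, 1, 2, 3, 4, 5, 6, 7, 8, 9, 2, 2, 2, 2, 2]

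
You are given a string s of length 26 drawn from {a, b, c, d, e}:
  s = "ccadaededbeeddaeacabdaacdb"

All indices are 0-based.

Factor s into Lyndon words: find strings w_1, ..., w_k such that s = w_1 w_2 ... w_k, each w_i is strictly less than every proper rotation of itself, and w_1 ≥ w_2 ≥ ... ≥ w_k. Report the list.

["c", "c", "adaededbeeddae", "ac", "abd", "aacdb"]

emit factor 1: 'c' (i=0, period=1)
emit factor 2: 'c' (i=1, period=1)
emit factor 3: 'adaededbeeddae' (i=2, period=14)
emit factor 4: 'ac' (i=16, period=2)
emit factor 5: 'abd' (i=18, period=3)
emit factor 6: 'aacdb' (i=21, period=5)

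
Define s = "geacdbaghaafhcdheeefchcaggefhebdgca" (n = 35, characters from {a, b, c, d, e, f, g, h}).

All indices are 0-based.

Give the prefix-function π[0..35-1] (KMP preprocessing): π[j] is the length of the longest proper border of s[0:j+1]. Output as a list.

π[0] = 0
j=1 s[j]='e': π[1]=0 (border '')
j=2 s[j]='a': π[2]=0 (border '')
j=3 s[j]='c': π[3]=0 (border '')
j=4 s[j]='d': π[4]=0 (border '')
j=5 s[j]='b': π[5]=0 (border '')
j=6 s[j]='a': π[6]=0 (border '')
j=7 s[j]='g': π[7]=1 (border 'g')
j=8 s[j]='h': k: 1→0; π[8]=0 (border '')
j=9 s[j]='a': π[9]=0 (border '')
j=10 s[j]='a': π[10]=0 (border '')
j=11 s[j]='f': π[11]=0 (border '')
j=12 s[j]='h': π[12]=0 (border '')
j=13 s[j]='c': π[13]=0 (border '')
j=14 s[j]='d': π[14]=0 (border '')
j=15 s[j]='h': π[15]=0 (border '')
j=16 s[j]='e': π[16]=0 (border '')
j=17 s[j]='e': π[17]=0 (border '')
j=18 s[j]='e': π[18]=0 (border '')
j=19 s[j]='f': π[19]=0 (border '')
j=20 s[j]='c': π[20]=0 (border '')
j=21 s[j]='h': π[21]=0 (border '')
j=22 s[j]='c': π[22]=0 (border '')
j=23 s[j]='a': π[23]=0 (border '')
j=24 s[j]='g': π[24]=1 (border 'g')
j=25 s[j]='g': k: 1→0; π[25]=1 (border 'g')
j=26 s[j]='e': π[26]=2 (border 'ge')
j=27 s[j]='f': k: 2→0; π[27]=0 (border '')
j=28 s[j]='h': π[28]=0 (border '')
j=29 s[j]='e': π[29]=0 (border '')
j=30 s[j]='b': π[30]=0 (border '')
j=31 s[j]='d': π[31]=0 (border '')
j=32 s[j]='g': π[32]=1 (border 'g')
j=33 s[j]='c': k: 1→0; π[33]=0 (border '')
j=34 s[j]='a': π[34]=0 (border '')

[0, 0, 0, 0, 0, 0, 0, 1, 0, 0, 0, 0, 0, 0, 0, 0, 0, 0, 0, 0, 0, 0, 0, 0, 1, 1, 2, 0, 0, 0, 0, 0, 1, 0, 0]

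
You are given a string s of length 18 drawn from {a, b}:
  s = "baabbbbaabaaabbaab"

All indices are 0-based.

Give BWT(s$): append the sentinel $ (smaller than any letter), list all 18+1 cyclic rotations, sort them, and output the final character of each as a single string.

bbbbabaaaaaabb$abba

rank  rotation             last
    0  $baabbbbaabaaabbaab  b
    1  aaabbaab$baabbbbaab  b
    2  aab$baabbbbaabaaabb  b
    3  aabaaabbaab$baabbbb  b
    4  aabbaab$baabbbbaaba  a
    5  aabbbbaabaaabbaab$b  b
    6  ab$baabbbbaabaaabba  a
    7  abaaabbaab$baabbbba  a
    8  abbaab$baabbbbaabaa  a
    9  abbbbaabaaabbaab$ba  a
   10  b$baabbbbaabaaabbaa  a
   11  baaabbaab$baabbbbaa  a
   12  baab$baabbbbaabaaab  b
   13  baabaaabbaab$baabbb  b
   14  baabbbbaabaaabbaab$  $
   15  bbaab$baabbbbaabaaa  a
   16  bbaabaaabbaab$baabb  b
   17  bbbaabaaabbaab$baab  b
   18  bbbbaabaaabbaab$baa  a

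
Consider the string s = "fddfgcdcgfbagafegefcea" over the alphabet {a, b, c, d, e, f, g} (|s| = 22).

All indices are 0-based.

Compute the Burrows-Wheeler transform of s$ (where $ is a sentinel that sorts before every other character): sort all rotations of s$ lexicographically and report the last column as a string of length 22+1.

aegbfgfdcfdcgfge$adafec

rank  rotation                 last
    0  $fddfgcdcgfbagafegefcea  a
    1  a$fddfgcdcgfbagafegefce  e
    2  afegefcea$fddfgcdcgfbag  g
    3  agafegefcea$fddfgcdcgfb  b
    4  bagafegefcea$fddfgcdcgf  f
    5  cdcgfbagafegefcea$fddfg  g
    6  cea$fddfgcdcgfbagafegef  f
    7  cgfbagafegefcea$fddfgcd  d
    8  dcgfbagafegefcea$fddfgc  c
    9  ddfgcdcgfbagafegefcea$f  f
   10  dfgcdcgfbagafegefcea$fd  d
   11  ea$fddfgcdcgfbagafegefc  c
   12  efcea$fddfgcdcgfbagafeg  g
   13  egefcea$fddfgcdcgfbagaf  f
   14  fbagafegefcea$fddfgcdcg  g
   15  fcea$fddfgcdcgfbagafege  e
   16  fddfgcdcgfbagafegefcea$  $
   17  fegefcea$fddfgcdcgfbaga  a
   18  fgcdcgfbagafegefcea$fdd  d
   19  gafegefcea$fddfgcdcgfba  a
   20  gcdcgfbagafegefcea$fddf  f
   21  gefcea$fddfgcdcgfbagafe  e
   22  gfbagafegefcea$fddfgcdc  c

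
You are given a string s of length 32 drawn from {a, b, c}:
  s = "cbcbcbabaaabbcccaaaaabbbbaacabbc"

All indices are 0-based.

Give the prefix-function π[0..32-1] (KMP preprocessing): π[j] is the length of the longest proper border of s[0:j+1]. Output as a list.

[0, 0, 1, 2, 3, 4, 0, 0, 0, 0, 0, 0, 0, 1, 1, 1, 0, 0, 0, 0, 0, 0, 0, 0, 0, 0, 0, 1, 0, 0, 0, 1]

π[0] = 0
j=1 s[j]='b': π[1]=0 (border '')
j=2 s[j]='c': π[2]=1 (border 'c')
j=3 s[j]='b': π[3]=2 (border 'cb')
j=4 s[j]='c': π[4]=3 (border 'cbc')
j=5 s[j]='b': π[5]=4 (border 'cbcb')
j=6 s[j]='a': k: 4→2→0; π[6]=0 (border '')
j=7 s[j]='b': π[7]=0 (border '')
j=8 s[j]='a': π[8]=0 (border '')
j=9 s[j]='a': π[9]=0 (border '')
j=10 s[j]='a': π[10]=0 (border '')
j=11 s[j]='b': π[11]=0 (border '')
j=12 s[j]='b': π[12]=0 (border '')
j=13 s[j]='c': π[13]=1 (border 'c')
j=14 s[j]='c': k: 1→0; π[14]=1 (border 'c')
j=15 s[j]='c': k: 1→0; π[15]=1 (border 'c')
j=16 s[j]='a': k: 1→0; π[16]=0 (border '')
j=17 s[j]='a': π[17]=0 (border '')
j=18 s[j]='a': π[18]=0 (border '')
j=19 s[j]='a': π[19]=0 (border '')
j=20 s[j]='a': π[20]=0 (border '')
j=21 s[j]='b': π[21]=0 (border '')
j=22 s[j]='b': π[22]=0 (border '')
j=23 s[j]='b': π[23]=0 (border '')
j=24 s[j]='b': π[24]=0 (border '')
j=25 s[j]='a': π[25]=0 (border '')
j=26 s[j]='a': π[26]=0 (border '')
j=27 s[j]='c': π[27]=1 (border 'c')
j=28 s[j]='a': k: 1→0; π[28]=0 (border '')
j=29 s[j]='b': π[29]=0 (border '')
j=30 s[j]='b': π[30]=0 (border '')
j=31 s[j]='c': π[31]=1 (border 'c')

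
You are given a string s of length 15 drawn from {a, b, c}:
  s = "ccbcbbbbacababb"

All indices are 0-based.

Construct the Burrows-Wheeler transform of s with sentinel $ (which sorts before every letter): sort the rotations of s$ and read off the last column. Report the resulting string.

bcbbbababbccabc$

rank  rotation          last
    0  $ccbcbbbbacababb  b
    1  ababb$ccbcbbbbac  c
    2  abb$ccbcbbbbacab  b
    3  acababb$ccbcbbbb  b
    4  b$ccbcbbbbacabab  b
    5  babb$ccbcbbbbaca  a
    6  bacababb$ccbcbbb  b
    7  bb$ccbcbbbbacaba  a
    8  bbacababb$ccbcbb  b
    9  bbbacababb$ccbcb  b
   10  bbbbacababb$ccbc  c
   11  bcbbbbacababb$cc  c
   12  cababb$ccbcbbbba  a
   13  cbbbbacababb$ccb  b
   14  cbcbbbbacababb$c  c
   15  ccbcbbbbacababb$  $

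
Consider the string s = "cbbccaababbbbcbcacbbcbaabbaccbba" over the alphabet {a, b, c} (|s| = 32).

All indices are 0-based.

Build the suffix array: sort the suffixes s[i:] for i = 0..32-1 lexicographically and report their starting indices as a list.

[31, 5, 22, 6, 23, 8, 16, 26, 30, 21, 7, 25, 29, 24, 9, 10, 18, 11, 1, 14, 19, 12, 2, 4, 15, 20, 28, 17, 0, 13, 3, 27]

rank | idx | suffix
   0 |  31 | a
   1 |   5 | aababbbbcbcacbbcbaabbaccbba
   2 |  22 | aabbaccbba
   3 |   6 | ababbbbcbcacbbcbaabbaccbba
   4 |  23 | abbaccbba
   5 |   8 | abbbbcbcacbbcbaabbaccbba
   6 |  16 | acbbcbaabbaccbba
   7 |  26 | accbba
   8 |  30 | ba
   9 |  21 | baabbaccbba
  10 |   7 | babbbbcbcacbbcbaabbaccbba
  11 |  25 | baccbba
  12 |  29 | bba
  13 |  24 | bbaccbba
  14 |   9 | bbbbcbcacbbcbaabbaccbba
  15 |  10 | bbbcbcacbbcbaabbaccbba
  16 |  18 | bbcbaabbaccbba
  17 |  11 | bbcbcacbbcbaabbaccbba
  18 |   1 | bbccaababbbbcbcacbbcbaabbaccbba
  19 |  14 | bcacbbcbaabbaccbba
  20 |  19 | bcbaabbaccbba
  21 |  12 | bcbcacbbcbaabbaccbba
  22 |   2 | bccaababbbbcbcacbbcbaabbaccbba
  23 |   4 | caababbbbcbcacbbcbaabbaccbba
  24 |  15 | cacbbcbaabbaccbba
  25 |  20 | cbaabbaccbba
  26 |  28 | cbba
  27 |  17 | cbbcbaabbaccbba
  28 |   0 | cbbccaababbbbcbcacbbcbaabbaccbba
  29 |  13 | cbcacbbcbaabbaccbba
  30 |   3 | ccaababbbbcbcacbbcbaabbaccbba
  31 |  27 | ccbba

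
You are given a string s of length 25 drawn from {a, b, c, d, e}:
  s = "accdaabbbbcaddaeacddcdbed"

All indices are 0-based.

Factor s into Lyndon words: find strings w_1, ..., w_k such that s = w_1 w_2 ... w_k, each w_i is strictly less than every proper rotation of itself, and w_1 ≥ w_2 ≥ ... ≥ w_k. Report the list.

emit factor 1: 'accd' (i=0, period=4)
emit factor 2: 'aabbbbcaddaeacddcdbed' (i=4, period=21)

["accd", "aabbbbcaddaeacddcdbed"]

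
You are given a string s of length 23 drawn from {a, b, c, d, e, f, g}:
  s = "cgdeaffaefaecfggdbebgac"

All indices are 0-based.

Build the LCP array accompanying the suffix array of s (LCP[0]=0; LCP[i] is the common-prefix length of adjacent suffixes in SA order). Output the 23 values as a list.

[0, 1, 2, 1, 0, 1, 0, 1, 1, 0, 1, 0, 1, 1, 1, 0, 3, 1, 1, 0, 1, 2, 1]

rank | idx | suffix
   0 |  21 | ac
   1 |  10 | aecfggdbebgac
   2 |   7 | aefaecfggdbebgac
   3 |   4 | affaefaecfggdbebgac
   4 |  17 | bebgac
   5 |  19 | bgac
   6 |  22 | c
   7 |  12 | cfggdbebgac
   8 |   0 | cgdeaffaefaecfggdbebgac
   9 |  16 | dbebgac
  10 |   2 | deaffaefaecfggdbebgac
  11 |   3 | eaffaefaecfggdbebgac
  12 |  18 | ebgac
  13 |  11 | ecfggdbebgac
  14 |   8 | efaecfggdbebgac
  15 |   9 | faecfggdbebgac
  16 |   6 | faefaecfggdbebgac
  17 |   5 | ffaefaecfggdbebgac
  18 |  13 | fggdbebgac
  19 |  20 | gac
  20 |  15 | gdbebgac
  21 |   1 | gdeaffaefaecfggdbebgac
  22 |  14 | ggdbebgac

SA = [21, 10, 7, 4, 17, 19, 22, 12, 0, 16, 2, 3, 18, 11, 8, 9, 6, 5, 13, 20, 15, 1, 14]
rank  pair      lcp
   1  s[21:],s[10:]  1  'a'
   2  s[10:],s[7:]  2  'ae'
   3  s[7:],s[4:]  1  'a'
   4  s[4:],s[17:]  0  ''
   5  s[17:],s[19:]  1  'b'
   6  s[19:],s[22:]  0  ''
   7  s[22:],s[12:]  1  'c'
   8  s[12:],s[0:]  1  'c'
   9  s[0:],s[16:]  0  ''
  10  s[16:],s[2:]  1  'd'
  11  s[2:],s[3:]  0  ''
  12  s[3:],s[18:]  1  'e'
  13  s[18:],s[11:]  1  'e'
  14  s[11:],s[8:]  1  'e'
  15  s[8:],s[9:]  0  ''
  16  s[9:],s[6:]  3  'fae'
  17  s[6:],s[5:]  1  'f'
  18  s[5:],s[13:]  1  'f'
  19  s[13:],s[20:]  0  ''
  20  s[20:],s[15:]  1  'g'
  21  s[15:],s[1:]  2  'gd'
  22  s[1:],s[14:]  1  'g'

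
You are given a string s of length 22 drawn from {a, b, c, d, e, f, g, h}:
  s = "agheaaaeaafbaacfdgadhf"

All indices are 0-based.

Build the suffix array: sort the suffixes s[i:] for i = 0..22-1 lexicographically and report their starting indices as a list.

[4, 12, 5, 8, 13, 18, 6, 9, 0, 11, 14, 16, 19, 3, 7, 21, 10, 15, 17, 1, 2, 20]

sorted suffixes:
  #0 SA[0]=4  'aaaeaafbaacfdgadhf'
  #1 SA[1]=12  'aacfdgadhf'
  #2 SA[2]=5  'aaeaafbaacfdgadhf'
  #3 SA[3]=8  'aafbaacfdgadhf'
  #4 SA[4]=13  'acfdgadhf'
  #5 SA[5]=18  'adhf'
  #6 SA[6]=6  'aeaafbaacfdgadhf'
  #7 SA[7]=9  'afbaacfdgadhf'
  #8 SA[8]=0  'agheaaaeaafbaacfdgadhf'
  #9 SA[9]=11  'baacfdgadhf'
  #10 SA[10]=14  'cfdgadhf'
  #11 SA[11]=16  'dgadhf'
  #12 SA[12]=19  'dhf'
  #13 SA[13]=3  'eaaaeaafbaacfdgadhf'
  #14 SA[14]=7  'eaafbaacfdgadhf'
  #15 SA[15]=21  'f'
  #16 SA[16]=10  'fbaacfdgadhf'
  #17 SA[17]=15  'fdgadhf'
  #18 SA[18]=17  'gadhf'
  #19 SA[19]=1  'gheaaaeaafbaacfdgadhf'
  #20 SA[20]=2  'heaaaeaafbaacfdgadhf'
  #21 SA[21]=20  'hf'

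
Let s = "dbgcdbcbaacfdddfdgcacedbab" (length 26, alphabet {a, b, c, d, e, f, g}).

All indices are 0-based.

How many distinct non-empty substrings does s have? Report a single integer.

rank | idx | suffix
   0 |   8 | aacfdddfdgcacedbab
   1 |  24 | ab
   2 |  19 | acedbab
   3 |   9 | acfdddfdgcacedbab
   4 |  25 | b
   5 |   7 | baacfdddfdgcacedbab
   6 |  23 | bab
   7 |   5 | bcbaacfdddfdgcacedbab
   8 |   1 | bgcdbcbaacfdddfdgcacedbab
   9 |  18 | cacedbab
  10 |   6 | cbaacfdddfdgcacedbab
  11 |   3 | cdbcbaacfdddfdgcacedbab
  12 |  20 | cedbab
  13 |  10 | cfdddfdgcacedbab
  14 |  22 | dbab
  15 |   4 | dbcbaacfdddfdgcacedbab
  16 |   0 | dbgcdbcbaacfdddfdgcacedbab
  17 |  12 | dddfdgcacedbab
  18 |  13 | ddfdgcacedbab
  19 |  14 | dfdgcacedbab
  20 |  16 | dgcacedbab
  21 |  21 | edbab
  22 |  11 | fdddfdgcacedbab
  23 |  15 | fdgcacedbab
  24 |  17 | gcacedbab
  25 |   2 | gcdbcbaacfdddfdgcacedbab

SA = [8, 24, 19, 9, 25, 7, 23, 5, 1, 18, 6, 3, 20, 10, 22, 4, 0, 12, 13, 14, 16, 21, 11, 15, 17, 2]
[i] adj suffixes → lcp
  [1] 8/24 → 1 ('a')
  [2] 24/19 → 1 ('a')
  [3] 19/9 → 2 ('ac')
  [4] 9/25 → 0 ('')
  [5] 25/7 → 1 ('b')
  [6] 7/23 → 2 ('ba')
  [7] 23/5 → 1 ('b')
  [8] 5/1 → 1 ('b')
  [9] 1/18 → 0 ('')
  [10] 18/6 → 1 ('c')
  [11] 6/3 → 1 ('c')
  [12] 3/20 → 1 ('c')
  [13] 20/10 → 1 ('c')
  [14] 10/22 → 0 ('')
  [15] 22/4 → 2 ('db')
  [16] 4/0 → 2 ('db')
  [17] 0/12 → 1 ('d')
  [18] 12/13 → 2 ('dd')
  [19] 13/14 → 1 ('d')
  [20] 14/16 → 1 ('d')
  [21] 16/21 → 0 ('')
  [22] 21/11 → 0 ('')
  [23] 11/15 → 2 ('fd')
  [24] 15/17 → 0 ('')
  [25] 17/2 → 2 ('gc')

n(n+1)/2 = 26·27/2 = 351
Σ LCP = 0 + 1 + 1 + 2 + 0 + 1 + 2 + 1 + 1 + 0 + 1 + 1 + 1 + 1 + 0 + 2 + 2 + 1 + 2 + 1 + 1 + 0 + 0 + 2 + 0 + 2 = 26
distinct = 351 − 26 = 325

325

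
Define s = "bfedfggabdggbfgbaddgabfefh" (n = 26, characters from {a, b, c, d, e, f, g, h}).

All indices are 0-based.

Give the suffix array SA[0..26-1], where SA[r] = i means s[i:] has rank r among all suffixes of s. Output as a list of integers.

[7, 20, 16, 15, 8, 0, 21, 12, 17, 3, 18, 9, 2, 23, 1, 22, 13, 4, 24, 6, 19, 14, 11, 5, 10, 25]

rank | idx | suffix
   0 |   7 | abdggbfgbaddgabfefh
   1 |  20 | abfefh
   2 |  16 | addgabfefh
   3 |  15 | baddgabfefh
   4 |   8 | bdggbfgbaddgabfefh
   5 |   0 | bfedfggabdggbfgbaddgabfefh
   6 |  21 | bfefh
   7 |  12 | bfgbaddgabfefh
   8 |  17 | ddgabfefh
   9 |   3 | dfggabdggbfgbaddgabfefh
  10 |  18 | dgabfefh
  11 |   9 | dggbfgbaddgabfefh
  12 |   2 | edfggabdggbfgbaddgabfefh
  13 |  23 | efh
  14 |   1 | fedfggabdggbfgbaddgabfefh
  15 |  22 | fefh
  16 |  13 | fgbaddgabfefh
  17 |   4 | fggabdggbfgbaddgabfefh
  18 |  24 | fh
  19 |   6 | gabdggbfgbaddgabfefh
  20 |  19 | gabfefh
  21 |  14 | gbaddgabfefh
  22 |  11 | gbfgbaddgabfefh
  23 |   5 | ggabdggbfgbaddgabfefh
  24 |  10 | ggbfgbaddgabfefh
  25 |  25 | h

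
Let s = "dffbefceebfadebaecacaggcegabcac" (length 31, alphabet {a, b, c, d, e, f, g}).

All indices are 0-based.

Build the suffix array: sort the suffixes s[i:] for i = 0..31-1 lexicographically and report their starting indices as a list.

[26, 29, 18, 11, 15, 20, 14, 27, 3, 9, 30, 28, 17, 19, 6, 23, 12, 0, 13, 8, 16, 7, 4, 24, 10, 2, 5, 1, 25, 22, 21]

rank→(start, suffix):
  0 → (26, 'abcac')
  1 → (29, 'ac')
  2 → (18, 'acaggcegabcac')
  3 → (11, 'adebaecacaggcegabcac')
  4 → (15, 'aecacaggcegabcac')
  5 → (20, 'aggcegabcac')
  6 → (14, 'baecacaggcegabcac')
  7 → (27, 'bcac')
  8 → (3, 'befceebfadebaecacaggcegabcac')
  9 → (9, 'bfadebaecacaggcegabcac')
  10 → (30, 'c')
  11 → (28, 'cac')
  12 → (17, 'cacaggcegabcac')
  13 → (19, 'caggcegabcac')
  14 → (6, 'ceebfadebaecacaggcegabcac')
  15 → (23, 'cegabcac')
  16 → (12, 'debaecacaggcegabcac')
  17 → (0, 'dffbefceebfadebaecacaggcegabcac')
  18 → (13, 'ebaecacaggcegabcac')
  19 → (8, 'ebfadebaecacaggcegabcac')
  20 → (16, 'ecacaggcegabcac')
  21 → (7, 'eebfadebaecacaggcegabcac')
  22 → (4, 'efceebfadebaecacaggcegabcac')
  23 → (24, 'egabcac')
  24 → (10, 'fadebaecacaggcegabcac')
  25 → (2, 'fbefceebfadebaecacaggcegabcac')
  26 → (5, 'fceebfadebaecacaggcegabcac')
  27 → (1, 'ffbefceebfadebaecacaggcegabcac')
  28 → (25, 'gabcac')
  29 → (22, 'gcegabcac')
  30 → (21, 'ggcegabcac')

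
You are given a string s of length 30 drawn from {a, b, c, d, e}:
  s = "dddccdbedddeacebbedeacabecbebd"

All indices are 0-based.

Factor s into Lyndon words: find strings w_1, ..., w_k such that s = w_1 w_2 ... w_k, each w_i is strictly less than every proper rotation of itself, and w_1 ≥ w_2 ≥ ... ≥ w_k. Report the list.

emit factor 1: 'd' (i=0, period=1)
emit factor 2: 'd' (i=1, period=1)
emit factor 3: 'd' (i=2, period=1)
emit factor 4: 'ccd' (i=3, period=3)
emit factor 5: 'beddde' (i=6, period=6)
emit factor 6: 'acebbede' (i=12, period=8)
emit factor 7: 'ac' (i=20, period=2)
emit factor 8: 'abecbebd' (i=22, period=8)

["d", "d", "d", "ccd", "beddde", "acebbede", "ac", "abecbebd"]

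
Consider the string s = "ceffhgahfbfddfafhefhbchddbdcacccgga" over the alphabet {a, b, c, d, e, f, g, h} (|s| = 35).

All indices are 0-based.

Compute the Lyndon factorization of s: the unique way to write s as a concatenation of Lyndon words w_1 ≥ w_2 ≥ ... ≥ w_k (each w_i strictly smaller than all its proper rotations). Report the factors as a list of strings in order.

["ceffhg", "ahfbfddf", "afhefhbchddbdc", "acccgg", "a"]

emit factor 1: 'ceffhg' (i=0, period=6)
emit factor 2: 'ahfbfddf' (i=6, period=8)
emit factor 3: 'afhefhbchddbdc' (i=14, period=14)
emit factor 4: 'acccgg' (i=28, period=6)
emit factor 5: 'a' (i=34, period=1)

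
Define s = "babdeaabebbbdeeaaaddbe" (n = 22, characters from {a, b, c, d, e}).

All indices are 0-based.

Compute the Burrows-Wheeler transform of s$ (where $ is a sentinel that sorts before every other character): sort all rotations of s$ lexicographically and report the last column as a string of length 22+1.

eeeabaa$ebabdadabbbedbd

rank  rotation                 last
    0  $babdeaabebbbdeeaaaddbe  e
    1  aaaddbe$babdeaabebbbdee  e
    2  aabebbbdeeaaaddbe$babde  e
    3  aaddbe$babdeaabebbbdeea  a
    4  abdeaabebbbdeeaaaddbe$b  b
    5  abebbbdeeaaaddbe$babdea  a
    6  addbe$babdeaabebbbdeeaa  a
    7  babdeaabebbbdeeaaaddbe$  $
    8  bbbdeeaaaddbe$babdeaabe  e
    9  bbdeeaaaddbe$babdeaabeb  b
   10  bdeaabebbbdeeaaaddbe$ba  a
   11  bdeeaaaddbe$babdeaabebb  b
   12  be$babdeaabebbbdeeaaadd  d
   13  bebbbdeeaaaddbe$babdeaa  a
   14  dbe$babdeaabebbbdeeaaad  d
   15  ddbe$babdeaabebbbdeeaaa  a
   16  deaabebbbdeeaaaddbe$bab  b
   17  deeaaaddbe$babdeaabebbb  b
   18  e$babdeaabebbbdeeaaaddb  b
   19  eaaaddbe$babdeaabebbbde  e
   20  eaabebbbdeeaaaddbe$babd  d
   21  ebbbdeeaaaddbe$babdeaab  b
   22  eeaaaddbe$babdeaabebbbd  d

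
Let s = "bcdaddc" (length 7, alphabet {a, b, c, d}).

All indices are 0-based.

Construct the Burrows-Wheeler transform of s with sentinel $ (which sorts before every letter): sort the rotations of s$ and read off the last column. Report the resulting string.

cd$dbcda

rank  rotation  last
    0  $bcdaddc  c
    1  addc$bcd  d
    2  bcdaddc$  $
    3  c$bcdadd  d
    4  cdaddc$b  b
    5  daddc$bc  c
    6  dc$bcdad  d
    7  ddc$bcda  a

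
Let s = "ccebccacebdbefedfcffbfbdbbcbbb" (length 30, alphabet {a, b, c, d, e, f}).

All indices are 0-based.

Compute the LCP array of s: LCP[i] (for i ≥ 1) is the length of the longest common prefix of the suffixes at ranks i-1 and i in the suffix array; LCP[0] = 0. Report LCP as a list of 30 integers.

[0, 0, 1, 2, 2, 1, 2, 1, 3, 1, 1, 0, 1, 1, 2, 1, 3, 1, 0, 2, 1, 0, 2, 1, 1, 0, 2, 1, 1, 1]

sorted suffixes:
  #0 SA[0]=6  'acebdbefedfcffbfbdbbcbbb'
  #1 SA[1]=29  'b'
  #2 SA[2]=28  'bb'
  #3 SA[3]=27  'bbb'
  #4 SA[4]=24  'bbcbbb'
  #5 SA[5]=25  'bcbbb'
  #6 SA[6]=3  'bccacebdbefedfcffbfbdbbcbbb'
  #7 SA[7]=22  'bdbbcbbb'
  #8 SA[8]=9  'bdbefedfcffbfbdbbcbbb'
  #9 SA[9]=11  'befedfcffbfbdbbcbbb'
  #10 SA[10]=20  'bfbdbbcbbb'
  #11 SA[11]=5  'cacebdbefedfcffbfbdbbcbbb'
  #12 SA[12]=26  'cbbb'
  #13 SA[13]=4  'ccacebdbefedfcffbfbdbbcbbb'
  #14 SA[14]=0  'ccebccacebdbefedfcffbfbdbbcbbb'
  #15 SA[15]=1  'cebccacebdbefedfcffbfbdbbcbbb'
  #16 SA[16]=7  'cebdbefedfcffbfbdbbcbbb'
  #17 SA[17]=17  'cffbfbdbbcbbb'
  #18 SA[18]=23  'dbbcbbb'
  #19 SA[19]=10  'dbefedfcffbfbdbbcbbb'
  #20 SA[20]=15  'dfcffbfbdbbcbbb'
  #21 SA[21]=2  'ebccacebdbefedfcffbfbdbbcbbb'
  #22 SA[22]=8  'ebdbefedfcffbfbdbbcbbb'
  #23 SA[23]=14  'edfcffbfbdbbcbbb'
  #24 SA[24]=12  'efedfcffbfbdbbcbbb'
  #25 SA[25]=21  'fbdbbcbbb'
  #26 SA[26]=19  'fbfbdbbcbbb'
  #27 SA[27]=16  'fcffbfbdbbcbbb'
  #28 SA[28]=13  'fedfcffbfbdbbcbbb'
  #29 SA[29]=18  'ffbfbdbbcbbb'

SA = [6, 29, 28, 27, 24, 25, 3, 22, 9, 11, 20, 5, 26, 4, 0, 1, 7, 17, 23, 10, 15, 2, 8, 14, 12, 21, 19, 16, 13, 18]
[i] adj suffixes → lcp
  [1] 6/29 → 0 ('')
  [2] 29/28 → 1 ('b')
  [3] 28/27 → 2 ('bb')
  [4] 27/24 → 2 ('bb')
  [5] 24/25 → 1 ('b')
  [6] 25/3 → 2 ('bc')
  [7] 3/22 → 1 ('b')
  [8] 22/9 → 3 ('bdb')
  [9] 9/11 → 1 ('b')
  [10] 11/20 → 1 ('b')
  [11] 20/5 → 0 ('')
  [12] 5/26 → 1 ('c')
  [13] 26/4 → 1 ('c')
  [14] 4/0 → 2 ('cc')
  [15] 0/1 → 1 ('c')
  [16] 1/7 → 3 ('ceb')
  [17] 7/17 → 1 ('c')
  [18] 17/23 → 0 ('')
  [19] 23/10 → 2 ('db')
  [20] 10/15 → 1 ('d')
  [21] 15/2 → 0 ('')
  [22] 2/8 → 2 ('eb')
  [23] 8/14 → 1 ('e')
  [24] 14/12 → 1 ('e')
  [25] 12/21 → 0 ('')
  [26] 21/19 → 2 ('fb')
  [27] 19/16 → 1 ('f')
  [28] 16/13 → 1 ('f')
  [29] 13/18 → 1 ('f')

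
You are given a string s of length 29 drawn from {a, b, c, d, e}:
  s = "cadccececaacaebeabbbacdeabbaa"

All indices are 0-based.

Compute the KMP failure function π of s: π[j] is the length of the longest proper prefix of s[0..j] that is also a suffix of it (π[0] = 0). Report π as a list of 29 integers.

π[0] = 0
j=1 s[j]='a': π[1]=0 (border '')
j=2 s[j]='d': π[2]=0 (border '')
j=3 s[j]='c': π[3]=1 (border 'c')
j=4 s[j]='c': k: 1→0; π[4]=1 (border 'c')
j=5 s[j]='e': k: 1→0; π[5]=0 (border '')
j=6 s[j]='c': π[6]=1 (border 'c')
j=7 s[j]='e': k: 1→0; π[7]=0 (border '')
j=8 s[j]='c': π[8]=1 (border 'c')
j=9 s[j]='a': π[9]=2 (border 'ca')
j=10 s[j]='a': k: 2→0; π[10]=0 (border '')
j=11 s[j]='c': π[11]=1 (border 'c')
j=12 s[j]='a': π[12]=2 (border 'ca')
j=13 s[j]='e': k: 2→0; π[13]=0 (border '')
j=14 s[j]='b': π[14]=0 (border '')
j=15 s[j]='e': π[15]=0 (border '')
j=16 s[j]='a': π[16]=0 (border '')
j=17 s[j]='b': π[17]=0 (border '')
j=18 s[j]='b': π[18]=0 (border '')
j=19 s[j]='b': π[19]=0 (border '')
j=20 s[j]='a': π[20]=0 (border '')
j=21 s[j]='c': π[21]=1 (border 'c')
j=22 s[j]='d': k: 1→0; π[22]=0 (border '')
j=23 s[j]='e': π[23]=0 (border '')
j=24 s[j]='a': π[24]=0 (border '')
j=25 s[j]='b': π[25]=0 (border '')
j=26 s[j]='b': π[26]=0 (border '')
j=27 s[j]='a': π[27]=0 (border '')
j=28 s[j]='a': π[28]=0 (border '')

[0, 0, 0, 1, 1, 0, 1, 0, 1, 2, 0, 1, 2, 0, 0, 0, 0, 0, 0, 0, 0, 1, 0, 0, 0, 0, 0, 0, 0]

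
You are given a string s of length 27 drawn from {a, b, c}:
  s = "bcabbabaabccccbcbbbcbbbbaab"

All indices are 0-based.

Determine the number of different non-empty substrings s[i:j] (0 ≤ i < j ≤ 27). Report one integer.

324

rank | idx | suffix
   0 |  24 | aab
   1 |   7 | aabccccbcbbbcbbbbaab
   2 |  25 | ab
   3 |   5 | abaabccccbcbbbcbbbbaab
   4 |   2 | abbabaabccccbcbbbcbbbbaab
   5 |   8 | abccccbcbbbcbbbbaab
   6 |  26 | b
   7 |  23 | baab
   8 |   6 | baabccccbcbbbcbbbbaab
   9 |   4 | babaabccccbcbbbcbbbbaab
  10 |  22 | bbaab
  11 |   3 | bbabaabccccbcbbbcbbbbaab
  12 |  21 | bbbaab
  13 |  20 | bbbbaab
  14 |  16 | bbbcbbbbaab
  15 |  17 | bbcbbbbaab
  16 |   0 | bcabbabaabccccbcbbbcbbbbaab
  17 |  18 | bcbbbbaab
  18 |  14 | bcbbbcbbbbaab
  19 |   9 | bccccbcbbbcbbbbaab
  20 |   1 | cabbabaabccccbcbbbcbbbbaab
  21 |  19 | cbbbbaab
  22 |  15 | cbbbcbbbbaab
  23 |  13 | cbcbbbcbbbbaab
  24 |  12 | ccbcbbbcbbbbaab
  25 |  11 | cccbcbbbcbbbbaab
  26 |  10 | ccccbcbbbcbbbbaab

SA = [24, 7, 25, 5, 2, 8, 26, 23, 6, 4, 22, 3, 21, 20, 16, 17, 0, 18, 14, 9, 1, 19, 15, 13, 12, 11, 10]
rank  pair      lcp
   1  s[24:],s[7:]  3  'aab'
   2  s[7:],s[25:]  1  'a'
   3  s[25:],s[5:]  2  'ab'
   4  s[5:],s[2:]  2  'ab'
   5  s[2:],s[8:]  2  'ab'
   6  s[8:],s[26:]  0  ''
   7  s[26:],s[23:]  1  'b'
   8  s[23:],s[6:]  4  'baab'
   9  s[6:],s[4:]  2  'ba'
  10  s[4:],s[22:]  1  'b'
  11  s[22:],s[3:]  3  'bba'
  12  s[3:],s[21:]  2  'bb'
  13  s[21:],s[20:]  3  'bbb'
  14  s[20:],s[16:]  3  'bbb'
  15  s[16:],s[17:]  2  'bb'
  16  s[17:],s[0:]  1  'b'
  17  s[0:],s[18:]  2  'bc'
  18  s[18:],s[14:]  5  'bcbbb'
  19  s[14:],s[9:]  2  'bc'
  20  s[9:],s[1:]  0  ''
  21  s[1:],s[19:]  1  'c'
  22  s[19:],s[15:]  4  'cbbb'
  23  s[15:],s[13:]  2  'cb'
  24  s[13:],s[12:]  1  'c'
  25  s[12:],s[11:]  2  'cc'
  26  s[11:],s[10:]  3  'ccc'

n(n+1)/2 = 27·28/2 = 378
Σ LCP = 0 + 3 + 1 + 2 + 2 + 2 + 0 + 1 + 4 + 2 + 1 + 3 + 2 + 3 + 3 + 2 + 1 + 2 + 5 + 2 + 0 + 1 + 4 + 2 + 1 + 2 + 3 = 54
distinct = 378 − 54 = 324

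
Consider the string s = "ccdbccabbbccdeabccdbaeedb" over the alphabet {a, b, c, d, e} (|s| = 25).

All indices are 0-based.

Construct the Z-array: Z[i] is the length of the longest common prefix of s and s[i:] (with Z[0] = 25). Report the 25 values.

Z[0]=25
i=1: fresh scan; Z[1]=1 extend→box=[1,2)
i=2: fresh scan; Z[2]=0
i=3: fresh scan; Z[3]=0
i=4: fresh scan; Z[4]=2 extend→box=[4,6)
i=5: min(r-i=1, Z[1]=1)=1; Z[5]=1
i=6: fresh scan; Z[6]=0
i=7: fresh scan; Z[7]=0
i=8: fresh scan; Z[8]=0
i=9: fresh scan; Z[9]=0
i=10: fresh scan; Z[10]=3 extend→box=[10,13)
i=11: min(r-i=2, Z[1]=1)=1; Z[11]=1
i=12: min(r-i=1, Z[2]=0)=0; Z[12]=0
i=13: fresh scan; Z[13]=0
i=14: fresh scan; Z[14]=0
i=15: fresh scan; Z[15]=0
i=16: fresh scan; Z[16]=4 extend→box=[16,20)
i=17: min(r-i=3, Z[1]=1)=1; Z[17]=1
i=18: min(r-i=2, Z[2]=0)=0; Z[18]=0
i=19: min(r-i=1, Z[3]=0)=0; Z[19]=0
i=20: fresh scan; Z[20]=0
i=21: fresh scan; Z[21]=0
i=22: fresh scan; Z[22]=0
i=23: fresh scan; Z[23]=0
i=24: fresh scan; Z[24]=0

[25, 1, 0, 0, 2, 1, 0, 0, 0, 0, 3, 1, 0, 0, 0, 0, 4, 1, 0, 0, 0, 0, 0, 0, 0]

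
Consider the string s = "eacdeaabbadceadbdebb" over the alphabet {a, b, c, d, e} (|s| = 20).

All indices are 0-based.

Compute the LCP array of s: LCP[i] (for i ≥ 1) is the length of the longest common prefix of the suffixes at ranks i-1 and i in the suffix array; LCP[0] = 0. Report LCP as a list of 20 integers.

sorted suffixes:
  #0 SA[0]=5  'aabbadceadbdebb'
  #1 SA[1]=6  'abbadceadbdebb'
  #2 SA[2]=1  'acdeaabbadceadbdebb'
  #3 SA[3]=13  'adbdebb'
  #4 SA[4]=9  'adceadbdebb'
  #5 SA[5]=19  'b'
  #6 SA[6]=8  'badceadbdebb'
  #7 SA[7]=18  'bb'
  #8 SA[8]=7  'bbadceadbdebb'
  #9 SA[9]=15  'bdebb'
  #10 SA[10]=2  'cdeaabbadceadbdebb'
  #11 SA[11]=11  'ceadbdebb'
  #12 SA[12]=14  'dbdebb'
  #13 SA[13]=10  'dceadbdebb'
  #14 SA[14]=3  'deaabbadceadbdebb'
  #15 SA[15]=16  'debb'
  #16 SA[16]=4  'eaabbadceadbdebb'
  #17 SA[17]=0  'eacdeaabbadceadbdebb'
  #18 SA[18]=12  'eadbdebb'
  #19 SA[19]=17  'ebb'

SA = [5, 6, 1, 13, 9, 19, 8, 18, 7, 15, 2, 11, 14, 10, 3, 16, 4, 0, 12, 17]
i: (SA[i-1],SA[i]) lcp shared
  1: (5,6) 1 'a'
  2: (6,1) 1 'a'
  3: (1,13) 1 'a'
  4: (13,9) 2 'ad'
  5: (9,19) 0 ''
  6: (19,8) 1 'b'
  7: (8,18) 1 'b'
  8: (18,7) 2 'bb'
  9: (7,15) 1 'b'
  10: (15,2) 0 ''
  11: (2,11) 1 'c'
  12: (11,14) 0 ''
  13: (14,10) 1 'd'
  14: (10,3) 1 'd'
  15: (3,16) 2 'de'
  16: (16,4) 0 ''
  17: (4,0) 2 'ea'
  18: (0,12) 2 'ea'
  19: (12,17) 1 'e'

[0, 1, 1, 1, 2, 0, 1, 1, 2, 1, 0, 1, 0, 1, 1, 2, 0, 2, 2, 1]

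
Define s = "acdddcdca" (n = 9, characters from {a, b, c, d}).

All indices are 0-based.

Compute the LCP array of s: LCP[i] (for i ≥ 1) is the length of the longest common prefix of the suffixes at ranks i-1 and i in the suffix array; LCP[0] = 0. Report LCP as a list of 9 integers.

rank→(start, suffix):
  0 → (8, 'a')
  1 → (0, 'acdddcdca')
  2 → (7, 'ca')
  3 → (5, 'cdca')
  4 → (1, 'cdddcdca')
  5 → (6, 'dca')
  6 → (4, 'dcdca')
  7 → (3, 'ddcdca')
  8 → (2, 'dddcdca')

SA = [8, 0, 7, 5, 1, 6, 4, 3, 2]
rank  pair      lcp
   1  s[8:],s[0:]  1  'a'
   2  s[0:],s[7:]  0  ''
   3  s[7:],s[5:]  1  'c'
   4  s[5:],s[1:]  2  'cd'
   5  s[1:],s[6:]  0  ''
   6  s[6:],s[4:]  2  'dc'
   7  s[4:],s[3:]  1  'd'
   8  s[3:],s[2:]  2  'dd'

[0, 1, 0, 1, 2, 0, 2, 1, 2]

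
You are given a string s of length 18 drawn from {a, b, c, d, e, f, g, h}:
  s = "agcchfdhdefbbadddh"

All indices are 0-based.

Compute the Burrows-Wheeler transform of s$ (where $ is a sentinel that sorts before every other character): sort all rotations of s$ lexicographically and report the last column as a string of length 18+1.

rank  rotation             last
    0  $agcchfdhdefbbadddh  h
    1  adddh$agcchfdhdefbb  b
    2  agcchfdhdefbbadddh$  $
    3  badddh$agcchfdhdefb  b
    4  bbadddh$agcchfdhdef  f
    5  cchfdhdefbbadddh$ag  g
    6  chfdhdefbbadddh$agc  c
    7  dddh$agcchfdhdefbba  a
    8  ddh$agcchfdhdefbbad  d
    9  defbbadddh$agcchfdh  h
   10  dh$agcchfdhdefbbadd  d
   11  dhdefbbadddh$agcchf  f
   12  efbbadddh$agcchfdhd  d
   13  fbbadddh$agcchfdhde  e
   14  fdhdefbbadddh$agcch  h
   15  gcchfdhdefbbadddh$a  a
   16  h$agcchfdhdefbbaddd  d
   17  hdefbbadddh$agcchfd  d
   18  hfdhdefbbadddh$agcc  c

hb$bfgcadhdfdehaddc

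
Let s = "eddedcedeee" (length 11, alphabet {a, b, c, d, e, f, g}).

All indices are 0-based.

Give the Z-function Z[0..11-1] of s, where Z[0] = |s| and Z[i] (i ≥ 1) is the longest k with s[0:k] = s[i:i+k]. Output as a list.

Z[0]=11
i=1: fresh scan; Z[1]=0
i=2: fresh scan; Z[2]=0
i=3: fresh scan; Z[3]=2 scan→box=[3,5)
i=4: min(r-i=1, Z[1]=0)=0; Z[4]=0
i=5: fresh scan; Z[5]=0
i=6: fresh scan; Z[6]=2 scan→box=[6,8)
i=7: min(r-i=1, Z[1]=0)=0; Z[7]=0
i=8: fresh scan; Z[8]=1 scan→box=[8,9)
i=9: fresh scan; Z[9]=1 scan→box=[9,10)
i=10: fresh scan; Z[10]=1 scan→box=[10,11)

[11, 0, 0, 2, 0, 0, 2, 0, 1, 1, 1]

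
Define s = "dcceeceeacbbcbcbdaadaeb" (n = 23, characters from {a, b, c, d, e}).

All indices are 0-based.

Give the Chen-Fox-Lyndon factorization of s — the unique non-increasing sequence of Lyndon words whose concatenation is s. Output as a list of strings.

emit factor 1: 'd' (i=0, period=1)
emit factor 2: 'cceecee' (i=1, period=7)
emit factor 3: 'acbbcbcbd' (i=8, period=9)
emit factor 4: 'aadaeb' (i=17, period=6)

["d", "cceecee", "acbbcbcbd", "aadaeb"]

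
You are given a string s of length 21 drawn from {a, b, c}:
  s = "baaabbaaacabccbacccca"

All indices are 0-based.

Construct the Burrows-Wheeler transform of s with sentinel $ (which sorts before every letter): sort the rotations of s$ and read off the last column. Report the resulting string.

rank  rotation                last
    0  $baaabbaaacabccbacccca  a
    1  a$baaabbaaacabccbacccc  c
    2  aaabbaaacabccbacccca$b  b
    3  aaacabccbacccca$baaabb  b
    4  aabbaaacabccbacccca$ba  a
    5  aacabccbacccca$baaabba  a
    6  abbaaacabccbacccca$baa  a
    7  abccbacccca$baaabbaaac  c
    8  acabccbacccca$baaabbaa  a
    9  acccca$baaabbaaacabccb  b
   10  baaabbaaacabccbacccca$  $
   11  baaacabccbacccca$baaab  b
   12  bacccca$baaabbaaacabcc  c
   13  bbaaacabccbacccca$baaa  a
   14  bccbacccca$baaabbaaaca  a
   15  ca$baaabbaaacabccbaccc  c
   16  cabccbacccca$baaabbaaa  a
   17  cbacccca$baaabbaaacabc  c
   18  cca$baaabbaaacabccbacc  c
   19  ccbacccca$baaabbaaacab  b
   20  ccca$baaabbaaacabccbac  c
   21  cccca$baaabbaaacabccba  a

acbbaaacab$bcaacaccbca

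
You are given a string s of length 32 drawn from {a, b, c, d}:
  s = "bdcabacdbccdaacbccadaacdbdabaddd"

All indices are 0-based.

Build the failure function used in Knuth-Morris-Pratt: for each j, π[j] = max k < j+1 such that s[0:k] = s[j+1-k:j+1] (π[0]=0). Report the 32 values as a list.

π[0] = 0
j=1 s[j]='d': π[1]=0 (border '')
j=2 s[j]='c': π[2]=0 (border '')
j=3 s[j]='a': π[3]=0 (border '')
j=4 s[j]='b': π[4]=1 (border 'b')
j=5 s[j]='a': k: 1→0; π[5]=0 (border '')
j=6 s[j]='c': π[6]=0 (border '')
j=7 s[j]='d': π[7]=0 (border '')
j=8 s[j]='b': π[8]=1 (border 'b')
j=9 s[j]='c': k: 1→0; π[9]=0 (border '')
j=10 s[j]='c': π[10]=0 (border '')
j=11 s[j]='d': π[11]=0 (border '')
j=12 s[j]='a': π[12]=0 (border '')
j=13 s[j]='a': π[13]=0 (border '')
j=14 s[j]='c': π[14]=0 (border '')
j=15 s[j]='b': π[15]=1 (border 'b')
j=16 s[j]='c': k: 1→0; π[16]=0 (border '')
j=17 s[j]='c': π[17]=0 (border '')
j=18 s[j]='a': π[18]=0 (border '')
j=19 s[j]='d': π[19]=0 (border '')
j=20 s[j]='a': π[20]=0 (border '')
j=21 s[j]='a': π[21]=0 (border '')
j=22 s[j]='c': π[22]=0 (border '')
j=23 s[j]='d': π[23]=0 (border '')
j=24 s[j]='b': π[24]=1 (border 'b')
j=25 s[j]='d': π[25]=2 (border 'bd')
j=26 s[j]='a': k: 2→0; π[26]=0 (border '')
j=27 s[j]='b': π[27]=1 (border 'b')
j=28 s[j]='a': k: 1→0; π[28]=0 (border '')
j=29 s[j]='d': π[29]=0 (border '')
j=30 s[j]='d': π[30]=0 (border '')
j=31 s[j]='d': π[31]=0 (border '')

[0, 0, 0, 0, 1, 0, 0, 0, 1, 0, 0, 0, 0, 0, 0, 1, 0, 0, 0, 0, 0, 0, 0, 0, 1, 2, 0, 1, 0, 0, 0, 0]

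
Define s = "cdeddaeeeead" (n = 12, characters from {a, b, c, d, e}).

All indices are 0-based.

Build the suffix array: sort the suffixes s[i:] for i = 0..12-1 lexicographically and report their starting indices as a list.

[10, 5, 0, 11, 4, 3, 1, 9, 2, 8, 7, 6]

rank | idx | suffix
   0 |  10 | ad
   1 |   5 | aeeeead
   2 |   0 | cdeddaeeeead
   3 |  11 | d
   4 |   4 | daeeeead
   5 |   3 | ddaeeeead
   6 |   1 | deddaeeeead
   7 |   9 | ead
   8 |   2 | eddaeeeead
   9 |   8 | eead
  10 |   7 | eeead
  11 |   6 | eeeead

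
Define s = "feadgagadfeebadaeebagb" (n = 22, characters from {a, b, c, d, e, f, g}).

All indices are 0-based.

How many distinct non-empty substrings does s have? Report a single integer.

sorted suffixes:
  #0 SA[0]=13  'adaeebagb'
  #1 SA[1]=7  'adfeebadaeebagb'
  #2 SA[2]=2  'adgagadfeebadaeebagb'
  #3 SA[3]=15  'aeebagb'
  #4 SA[4]=5  'agadfeebadaeebagb'
  #5 SA[5]=19  'agb'
  #6 SA[6]=21  'b'
  #7 SA[7]=12  'badaeebagb'
  #8 SA[8]=18  'bagb'
  #9 SA[9]=14  'daeebagb'
  #10 SA[10]=8  'dfeebadaeebagb'
  #11 SA[11]=3  'dgagadfeebadaeebagb'
  #12 SA[12]=1  'eadgagadfeebadaeebagb'
  #13 SA[13]=11  'ebadaeebagb'
  #14 SA[14]=17  'ebagb'
  #15 SA[15]=10  'eebadaeebagb'
  #16 SA[16]=16  'eebagb'
  #17 SA[17]=0  'feadgagadfeebadaeebagb'
  #18 SA[18]=9  'feebadaeebagb'
  #19 SA[19]=6  'gadfeebadaeebagb'
  #20 SA[20]=4  'gagadfeebadaeebagb'
  #21 SA[21]=20  'gb'

SA = [13, 7, 2, 15, 5, 19, 21, 12, 18, 14, 8, 3, 1, 11, 17, 10, 16, 0, 9, 6, 4, 20]
i: (SA[i-1],SA[i]) lcp shared
  1: (13,7) 2 'ad'
  2: (7,2) 2 'ad'
  3: (2,15) 1 'a'
  4: (15,5) 1 'a'
  5: (5,19) 2 'ag'
  6: (19,21) 0 ''
  7: (21,12) 1 'b'
  8: (12,18) 2 'ba'
  9: (18,14) 0 ''
  10: (14,8) 1 'd'
  11: (8,3) 1 'd'
  12: (3,1) 0 ''
  13: (1,11) 1 'e'
  14: (11,17) 3 'eba'
  15: (17,10) 1 'e'
  16: (10,16) 4 'eeba'
  17: (16,0) 0 ''
  18: (0,9) 2 'fe'
  19: (9,6) 0 ''
  20: (6,4) 2 'ga'
  21: (4,20) 1 'g'

n(n+1)/2 = 22·23/2 = 253
Σ LCP = 0 + 2 + 2 + 1 + 1 + 2 + 0 + 1 + 2 + 0 + 1 + 1 + 0 + 1 + 3 + 1 + 4 + 0 + 2 + 0 + 2 + 1 = 27
distinct = 253 − 27 = 226

226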